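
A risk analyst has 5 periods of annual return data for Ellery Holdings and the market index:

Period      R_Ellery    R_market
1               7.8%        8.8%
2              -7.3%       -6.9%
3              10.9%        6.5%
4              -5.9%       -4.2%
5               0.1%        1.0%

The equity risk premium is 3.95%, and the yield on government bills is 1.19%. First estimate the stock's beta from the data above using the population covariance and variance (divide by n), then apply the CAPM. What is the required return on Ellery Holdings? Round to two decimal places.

5.76%

Mean R_i = (7.8 − 7.3 + 10.9 − 5.9 + 0.1) / 5 = 1.1200%
Mean R_m = (8.8 − 6.9 + 6.5 − 4.2 + 1.0) / 5 = 1.0400%
Σ(R_i − R̄_i)(R_m − R̄_m) = 208.9160  ⇒  Cov = 208.9160 / 5 = 41.7832
Σ(R_m − R̄_m)² = 180.5320  ⇒  Var(R_m) = 180.5320 / 5 = 36.1064
β = Cov / Var(R_m) = 41.7832 / 36.1064 = 1.1572
E(R) = R_f + β × MRP = 1.19% + 1.1572 × 3.95% = 5.76%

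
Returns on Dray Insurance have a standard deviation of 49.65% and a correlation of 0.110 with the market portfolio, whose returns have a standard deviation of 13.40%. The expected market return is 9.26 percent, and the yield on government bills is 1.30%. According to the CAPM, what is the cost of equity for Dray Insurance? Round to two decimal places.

β = ρ × σ_i / σ_m = 0.110 × 49.65% / 13.40% = 0.4076
MRP = 9.26% − 1.30% = 7.96%
E(R) = 1.30% + 0.4076 × 7.96% = 4.54%

4.54%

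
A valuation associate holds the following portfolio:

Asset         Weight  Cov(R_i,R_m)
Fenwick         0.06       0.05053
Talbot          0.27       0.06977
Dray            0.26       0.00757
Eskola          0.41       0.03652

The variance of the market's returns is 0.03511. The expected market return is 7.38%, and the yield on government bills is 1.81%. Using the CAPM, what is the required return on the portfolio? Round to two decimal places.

β_Fenwick = 0.05053 / 0.03511 = 1.4392
β_Talbot = 0.06977 / 0.03511 = 1.9872
β_Dray = 0.00757 / 0.03511 = 0.2156
β_Eskola = 0.03652 / 0.03511 = 1.0402
β_P = Σ w_i β_i = 0.06×1.4392 + 0.27×1.9872 + 0.26×0.2156 + 0.41×1.0402 = 1.1054
MRP = 7.38% − 1.81% = 5.57%
E(R_P) = R_f + β_P × MRP = 1.81% + 1.1054 × 5.57% = 7.97%

7.97%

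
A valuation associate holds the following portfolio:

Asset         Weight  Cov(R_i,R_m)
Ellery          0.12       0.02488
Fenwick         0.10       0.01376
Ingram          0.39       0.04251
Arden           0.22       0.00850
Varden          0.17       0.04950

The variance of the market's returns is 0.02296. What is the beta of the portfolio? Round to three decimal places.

1.360

β_Ellery = 0.02488 / 0.02296 = 1.0836
β_Fenwick = 0.01376 / 0.02296 = 0.5993
β_Ingram = 0.04251 / 0.02296 = 1.8515
β_Arden = 0.00850 / 0.02296 = 0.3702
β_Varden = 0.04950 / 0.02296 = 2.1559
β_P = Σ w_i β_i = 0.12×1.0836 + 0.10×0.5993 + 0.39×1.8515 + 0.22×0.3702 + 0.17×2.1559 = 1.3600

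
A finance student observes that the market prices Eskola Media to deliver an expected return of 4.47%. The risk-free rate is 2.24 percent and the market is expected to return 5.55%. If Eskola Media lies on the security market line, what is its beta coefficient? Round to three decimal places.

0.674

MRP = 5.55% − 2.24% = 3.31%
β = (E(R) − R_f) / MRP = (4.47% − 2.24%) / 3.31% = 2.23% / 3.31% = 0.674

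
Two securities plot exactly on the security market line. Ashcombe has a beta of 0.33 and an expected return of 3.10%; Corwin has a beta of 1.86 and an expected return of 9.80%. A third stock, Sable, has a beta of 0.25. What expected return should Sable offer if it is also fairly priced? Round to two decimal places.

2.75%

MRP (SML slope) = (9.80% − 3.10%) / (1.86 − 0.33) = 6.70% / 1.53 = 4.3791%
R_f (intercept) = 3.10% − 0.33 × 4.3791% = 1.6549%
E(R_Sable) = R_f + β × MRP = 1.6549% + 0.25 × 4.3791% = 2.75%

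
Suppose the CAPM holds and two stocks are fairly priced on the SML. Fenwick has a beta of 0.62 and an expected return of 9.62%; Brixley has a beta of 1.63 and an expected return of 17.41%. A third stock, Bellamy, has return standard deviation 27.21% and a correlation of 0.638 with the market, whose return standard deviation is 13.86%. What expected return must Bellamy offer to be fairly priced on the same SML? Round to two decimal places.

14.50%

MRP = (17.41% − 9.62%) / (1.63 − 0.62) = 7.7129%
R_f = 9.62% − 0.62 × 7.7129% = 4.8380%
β_Bellamy = ρ·σ_i/σ_m = 0.638 × 27.21 / 13.86 = 1.2525
E(R_Bellamy) = R_f + β × MRP = 4.8380% + 1.2525 × 7.7129% = 14.50%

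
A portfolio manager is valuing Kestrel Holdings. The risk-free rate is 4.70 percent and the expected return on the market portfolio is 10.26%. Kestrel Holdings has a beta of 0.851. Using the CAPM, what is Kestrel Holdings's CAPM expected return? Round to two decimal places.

Market risk premium = E(R_m) − R_f = 10.26% − 4.70% = 5.56%
E(R) = R_f + β × MRP = 4.70% + 0.851 × 5.56% = 9.43%

9.43%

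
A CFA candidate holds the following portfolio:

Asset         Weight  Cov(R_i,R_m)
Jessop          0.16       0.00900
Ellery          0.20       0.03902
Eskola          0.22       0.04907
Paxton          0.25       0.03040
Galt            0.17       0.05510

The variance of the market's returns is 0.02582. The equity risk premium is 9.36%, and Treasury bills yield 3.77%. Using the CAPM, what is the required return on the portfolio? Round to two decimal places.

17.19%

β_Jessop = 0.00900 / 0.02582 = 0.3486
β_Ellery = 0.03902 / 0.02582 = 1.5112
β_Eskola = 0.04907 / 0.02582 = 1.9005
β_Paxton = 0.03040 / 0.02582 = 1.1774
β_Galt = 0.05510 / 0.02582 = 2.1340
β_P = Σ w_i β_i = 0.16×0.3486 + 0.20×1.5112 + 0.22×1.9005 + 0.25×1.1774 + 0.17×2.1340 = 1.4333
E(R_P) = R_f + β_P × MRP = 3.77% + 1.4333 × 9.36% = 17.19%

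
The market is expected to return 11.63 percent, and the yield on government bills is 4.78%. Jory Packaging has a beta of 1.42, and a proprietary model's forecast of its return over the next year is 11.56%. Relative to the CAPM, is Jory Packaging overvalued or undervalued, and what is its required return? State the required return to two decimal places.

MRP = 11.63% − 4.78% = 6.85%
Required return = R_f + β·MRP = 4.78% + 1.42 × 6.85% = 14.51%
Forecast 11.56% < required 14.51% → the stock plots below the SML → overvalued.

Overvalued; required return 14.51%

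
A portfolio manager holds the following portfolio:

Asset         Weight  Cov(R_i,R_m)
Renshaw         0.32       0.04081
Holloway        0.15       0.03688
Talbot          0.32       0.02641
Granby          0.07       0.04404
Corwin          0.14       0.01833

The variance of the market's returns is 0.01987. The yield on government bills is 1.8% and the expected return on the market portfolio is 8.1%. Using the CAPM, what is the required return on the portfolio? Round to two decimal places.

β_Renshaw = 0.04081 / 0.01987 = 2.0539
β_Holloway = 0.03688 / 0.01987 = 1.8561
β_Talbot = 0.02641 / 0.01987 = 1.3291
β_Granby = 0.04404 / 0.01987 = 2.2164
β_Corwin = 0.01833 / 0.01987 = 0.9225
β_P = Σ w_i β_i = 0.32×2.0539 + 0.15×1.8561 + 0.32×1.3291 + 0.07×2.2164 + 0.14×0.9225 = 1.6453
MRP = 8.1% − 1.8% = 6.30%
E(R_P) = R_f + β_P × MRP = 1.8% + 1.6453 × 6.3% = 12.17%

12.17%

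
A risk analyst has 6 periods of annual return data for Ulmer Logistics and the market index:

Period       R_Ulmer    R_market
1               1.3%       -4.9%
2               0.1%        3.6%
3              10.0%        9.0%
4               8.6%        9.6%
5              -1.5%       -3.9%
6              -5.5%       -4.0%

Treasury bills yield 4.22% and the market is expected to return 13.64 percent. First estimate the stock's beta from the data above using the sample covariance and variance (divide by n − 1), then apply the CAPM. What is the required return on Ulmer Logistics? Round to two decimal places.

11.45%

Mean R_i = (1.3 + 0.1 + 10.0 + 8.6 − 1.5 − 5.5) / 6 = 2.1667%
Mean R_m = (-4.9 + 3.6 + 9.0 + 9.6 − 3.9 − 4.0) / 6 = 1.5667%
Σ(R_i − R̄_i)(R_m − R̄_m) = 174.0333  ⇒  Cov = 174.0333 / 5 = 34.8067
Σ(R_m − R̄_m)² = 226.6133  ⇒  Var(R_m) = 226.6133 / 5 = 45.3227
β = Cov / Var(R_m) = 34.8067 / 45.3227 = 0.7680
MRP = 13.64% − 4.22% = 9.42%
E(R) = R_f + β × MRP = 4.22% + 0.7680 × 9.42% = 11.45%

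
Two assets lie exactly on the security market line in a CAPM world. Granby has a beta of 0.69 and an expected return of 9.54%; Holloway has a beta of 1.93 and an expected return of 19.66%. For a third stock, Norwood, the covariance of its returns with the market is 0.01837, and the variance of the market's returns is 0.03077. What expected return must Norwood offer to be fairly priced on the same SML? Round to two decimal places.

8.78%

MRP = (19.66% − 9.54%) / (1.93 − 0.69) = 8.1613%
R_f = 9.54% − 0.69 × 8.1613% = 3.9087%
β_Norwood = Cov / Var(R_m) = 0.01837 / 0.03077 = 0.5970
E(R_Norwood) = R_f + β × MRP = 3.9087% + 0.5970 × 8.1613% = 8.78%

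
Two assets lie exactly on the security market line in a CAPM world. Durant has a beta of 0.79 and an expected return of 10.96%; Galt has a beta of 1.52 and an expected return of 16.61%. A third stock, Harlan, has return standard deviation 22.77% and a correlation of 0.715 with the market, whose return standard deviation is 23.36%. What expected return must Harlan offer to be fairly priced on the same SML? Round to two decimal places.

MRP = (16.61% − 10.96%) / (1.52 − 0.79) = 7.7397%
R_f = 10.96% − 0.79 × 7.7397% = 4.8456%
β_Harlan = ρ·σ_i/σ_m = 0.715 × 22.77 / 23.36 = 0.6969
E(R_Harlan) = R_f + β × MRP = 4.8456% + 0.6969 × 7.7397% = 10.24%

10.24%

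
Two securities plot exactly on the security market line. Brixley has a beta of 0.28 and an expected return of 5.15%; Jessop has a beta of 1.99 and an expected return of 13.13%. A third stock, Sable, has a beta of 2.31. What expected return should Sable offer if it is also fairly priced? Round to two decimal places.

MRP (SML slope) = (13.13% − 5.15%) / (1.99 − 0.28) = 7.98% / 1.71 = 4.6667%
R_f (intercept) = 5.15% − 0.28 × 4.6667% = 3.8433%
E(R_Sable) = R_f + β × MRP = 3.8433% + 2.31 × 4.6667% = 14.62%

14.62%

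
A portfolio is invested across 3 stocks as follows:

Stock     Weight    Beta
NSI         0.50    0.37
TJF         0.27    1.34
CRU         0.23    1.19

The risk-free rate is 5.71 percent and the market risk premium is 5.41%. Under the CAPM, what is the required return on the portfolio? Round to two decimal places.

10.15%

β_P = Σ w_i β_i = 0.50×0.37 + 0.27×1.34 + 0.23×1.19 = 0.8205
E(R_P) = R_f + β_P × MRP = 5.71% + 0.8205 × 5.41% = 10.15%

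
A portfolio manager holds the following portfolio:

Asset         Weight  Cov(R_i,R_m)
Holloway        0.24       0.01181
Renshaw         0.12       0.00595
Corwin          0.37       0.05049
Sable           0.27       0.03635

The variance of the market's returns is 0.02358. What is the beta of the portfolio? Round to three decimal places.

β_Holloway = 0.01181 / 0.02358 = 0.5008
β_Renshaw = 0.00595 / 0.02358 = 0.2523
β_Corwin = 0.05049 / 0.02358 = 2.1412
β_Sable = 0.03635 / 0.02358 = 1.5416
β_P = Σ w_i β_i = 0.24×0.5008 + 0.12×0.2523 + 0.37×2.1412 + 0.27×1.5416 = 1.3589

1.359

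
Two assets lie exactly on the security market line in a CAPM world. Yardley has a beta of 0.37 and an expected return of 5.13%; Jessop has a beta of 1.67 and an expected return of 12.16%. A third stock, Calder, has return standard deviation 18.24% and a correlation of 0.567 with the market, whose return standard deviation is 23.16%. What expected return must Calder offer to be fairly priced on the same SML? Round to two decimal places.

5.54%

MRP = (12.16% − 5.13%) / (1.67 − 0.37) = 5.4077%
R_f = 5.13% − 0.37 × 5.4077% = 3.1292%
β_Calder = ρ·σ_i/σ_m = 0.567 × 18.24 / 23.16 = 0.4465
E(R_Calder) = R_f + β × MRP = 3.1292% + 0.4465 × 5.4077% = 5.54%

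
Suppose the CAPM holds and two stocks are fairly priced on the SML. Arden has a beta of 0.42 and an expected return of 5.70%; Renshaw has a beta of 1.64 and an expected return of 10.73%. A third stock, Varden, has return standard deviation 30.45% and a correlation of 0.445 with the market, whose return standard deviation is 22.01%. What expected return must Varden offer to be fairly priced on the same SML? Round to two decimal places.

6.51%

MRP = (10.73% − 5.70%) / (1.64 − 0.42) = 4.1230%
R_f = 5.70% − 0.42 × 4.1230% = 3.9683%
β_Varden = ρ·σ_i/σ_m = 0.445 × 30.45 / 22.01 = 0.6156
E(R_Varden) = R_f + β × MRP = 3.9683% + 0.6156 × 4.1230% = 6.51%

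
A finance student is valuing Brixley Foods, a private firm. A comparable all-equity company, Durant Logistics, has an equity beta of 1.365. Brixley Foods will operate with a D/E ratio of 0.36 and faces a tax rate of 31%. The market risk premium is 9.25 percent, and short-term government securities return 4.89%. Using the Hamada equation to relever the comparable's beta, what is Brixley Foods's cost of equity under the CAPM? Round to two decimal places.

β_L = β_U × [1 + (1 − t)(D/E)] = 1.365 × [1 + (1 − 0.31) × 0.36]
    = 1.365 × [1 + 0.69 × 0.36] = 1.365 × 1.2484 = 1.7041
E(R) = R_f + β_L × MRP = 4.89% + 1.7041 × 9.25% = 20.65%

20.65%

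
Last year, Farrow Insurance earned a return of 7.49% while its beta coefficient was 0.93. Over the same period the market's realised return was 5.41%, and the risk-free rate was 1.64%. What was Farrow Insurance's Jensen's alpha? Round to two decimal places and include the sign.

+2.34%

Market excess return = 5.41% − 1.64% = 3.77%
CAPM benchmark = R_f + β(R_m − R_f) = 1.64% + 0.93 × 3.77% = 5.1461%
α = actual − benchmark = 7.49% − 5.1461% = +2.34%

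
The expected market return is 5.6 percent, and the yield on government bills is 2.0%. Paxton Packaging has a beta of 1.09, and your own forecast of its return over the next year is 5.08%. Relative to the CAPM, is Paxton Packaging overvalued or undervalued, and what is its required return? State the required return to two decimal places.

Overvalued; required return 5.92%

MRP = 5.6% − 2.0% = 3.60%
Required return = R_f + β·MRP = 2.0% + 1.09 × 3.6% = 5.92%
Forecast 5.08% < required 5.92% → the stock plots below the SML → overvalued.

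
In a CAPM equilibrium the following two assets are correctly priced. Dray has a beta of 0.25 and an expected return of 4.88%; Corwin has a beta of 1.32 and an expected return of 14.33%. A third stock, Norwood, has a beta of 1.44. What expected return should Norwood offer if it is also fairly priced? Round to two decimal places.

MRP (SML slope) = (14.33% − 4.88%) / (1.32 − 0.25) = 9.45% / 1.07 = 8.8318%
R_f (intercept) = 4.88% − 0.25 × 8.8318% = 2.6721%
E(R_Norwood) = R_f + β × MRP = 2.6721% + 1.44 × 8.8318% = 15.39%

15.39%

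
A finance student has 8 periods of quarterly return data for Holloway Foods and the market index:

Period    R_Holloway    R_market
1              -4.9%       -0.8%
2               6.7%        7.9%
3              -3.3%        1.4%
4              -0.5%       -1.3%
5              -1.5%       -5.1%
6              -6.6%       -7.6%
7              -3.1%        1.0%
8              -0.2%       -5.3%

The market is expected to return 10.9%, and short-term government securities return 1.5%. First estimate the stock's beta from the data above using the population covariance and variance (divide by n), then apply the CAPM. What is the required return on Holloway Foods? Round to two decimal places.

Mean R_i = (-4.9 + 6.7 − 3.3 − 0.5 − 1.5 − 6.6 − 3.1 − 0.2) / 8 = -1.6750%
Mean R_m = (-0.8 + 7.9 + 1.4 − 1.3 − 5.1 − 7.6 + 1.0 − 5.3) / 8 = -1.2250%
Σ(R_i − R̄_i)(R_m − R̄_m) = 92.2350  ⇒  Cov = 92.2350 / 8 = 11.5294
Σ(R_m − R̄_m)² = 167.5550  ⇒  Var(R_m) = 167.5550 / 8 = 20.9444
β = Cov / Var(R_m) = 11.5294 / 20.9444 = 0.5505
MRP = 10.9% − 1.5% = 9.40%
E(R) = R_f + β × MRP = 1.5% + 0.5505 × 9.4% = 6.67%

6.67%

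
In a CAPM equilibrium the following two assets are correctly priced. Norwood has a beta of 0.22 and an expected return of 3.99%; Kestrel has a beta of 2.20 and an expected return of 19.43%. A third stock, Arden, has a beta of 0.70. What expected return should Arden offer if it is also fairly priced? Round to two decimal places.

7.73%

MRP (SML slope) = (19.43% − 3.99%) / (2.20 − 0.22) = 15.44% / 1.98 = 7.7980%
R_f (intercept) = 3.99% − 0.22 × 7.7980% = 2.2744%
E(R_Arden) = R_f + β × MRP = 2.2744% + 0.70 × 7.7980% = 7.73%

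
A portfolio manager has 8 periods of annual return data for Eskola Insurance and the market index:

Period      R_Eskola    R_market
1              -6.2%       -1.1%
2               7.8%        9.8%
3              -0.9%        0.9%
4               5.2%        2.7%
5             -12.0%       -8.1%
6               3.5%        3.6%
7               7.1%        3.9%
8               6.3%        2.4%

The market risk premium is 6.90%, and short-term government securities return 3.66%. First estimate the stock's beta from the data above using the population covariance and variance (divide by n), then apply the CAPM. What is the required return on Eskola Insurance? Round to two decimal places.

Mean R_i = (-6.2 + 7.8 − 0.9 + 5.2 − 12.0 + 3.5 + 7.1 + 6.3) / 8 = 1.3500%
Mean R_m = (-1.1 + 9.8 + 0.9 + 2.7 − 8.1 + 3.6 + 3.9 + 2.4) / 8 = 1.7625%
Σ(R_i − R̄_i)(R_m − R̄_m) = 230.0650  ⇒  Cov = 230.0650 / 8 = 28.7581
Σ(R_m − R̄_m)² = 180.0388  ⇒  Var(R_m) = 180.0388 / 8 = 22.5049
β = Cov / Var(R_m) = 28.7581 / 22.5049 = 1.2779
E(R) = R_f + β × MRP = 3.66% + 1.2779 × 6.90% = 12.48%

12.48%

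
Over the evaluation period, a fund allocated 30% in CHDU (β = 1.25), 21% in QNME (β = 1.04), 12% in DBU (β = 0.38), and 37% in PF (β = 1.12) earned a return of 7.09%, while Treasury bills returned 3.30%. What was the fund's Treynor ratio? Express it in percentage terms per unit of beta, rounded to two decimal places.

β_P = 0.30×1.25 + 0.21×1.04 + 0.12×0.38 + 0.37×1.12 = 1.0534
Treynor = (R_P − R_f) / β_P = (7.09% − 3.30%) / 1.0534 = 3.79% / 1.0534 = 3.60%

3.60%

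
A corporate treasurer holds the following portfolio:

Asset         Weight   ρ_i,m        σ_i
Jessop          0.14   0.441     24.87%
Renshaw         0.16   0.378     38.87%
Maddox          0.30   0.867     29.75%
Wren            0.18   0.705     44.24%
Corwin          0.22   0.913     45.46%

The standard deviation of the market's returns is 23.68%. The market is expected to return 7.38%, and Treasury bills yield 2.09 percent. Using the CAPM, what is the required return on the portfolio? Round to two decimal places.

β_Jessop = 0.441 × 24.87% / 23.68% = 0.4632
β_Renshaw = 0.378 × 38.87% / 23.68% = 0.6205
β_Maddox = 0.867 × 29.75% / 23.68% = 1.0892
β_Wren = 0.705 × 44.24% / 23.68% = 1.3171
β_Corwin = 0.913 × 45.46% / 23.68% = 1.7527
β_P = Σ w_i β_i = 0.14×0.4632 + 0.16×0.6205 + 0.30×1.0892 + 0.18×1.3171 + 0.22×1.7527 = 1.1136
MRP = 7.38% − 2.09% = 5.29%
E(R_P) = R_f + β_P × MRP = 2.09% + 1.1136 × 5.29% = 7.98%

7.98%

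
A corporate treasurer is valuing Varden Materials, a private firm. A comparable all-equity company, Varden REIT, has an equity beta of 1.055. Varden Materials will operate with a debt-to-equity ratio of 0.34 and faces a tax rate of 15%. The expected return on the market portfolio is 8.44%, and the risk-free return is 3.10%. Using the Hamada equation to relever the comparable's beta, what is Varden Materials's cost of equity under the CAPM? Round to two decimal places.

β_L = β_U × [1 + (1 − t)(D/E)] = 1.055 × [1 + (1 − 0.15) × 0.34]
    = 1.055 × [1 + 0.85 × 0.34] = 1.055 × 1.2890 = 1.3599
MRP = 8.44% − 3.10% = 5.34%
E(R) = R_f + β_L × MRP = 3.10% + 1.3599 × 5.34% = 10.36%

10.36%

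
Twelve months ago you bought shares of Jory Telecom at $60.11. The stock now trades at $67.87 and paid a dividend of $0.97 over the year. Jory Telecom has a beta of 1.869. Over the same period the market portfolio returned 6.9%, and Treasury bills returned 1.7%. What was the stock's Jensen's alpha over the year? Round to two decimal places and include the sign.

+3.10%

Realised HPR = (P1 + D1 − P0) / P0 = (67.87 + 0.97 − 60.11) / 60.11 = 8.73 / 60.11 = 14.5234%
MRP = 6.9% − 1.7% = 5.20%
CAPM required = R_f + β·MRP = 1.7% + 1.869 × 5.2% = 11.4188%
α = realised − required = 14.5234% − 11.4188% = +3.10%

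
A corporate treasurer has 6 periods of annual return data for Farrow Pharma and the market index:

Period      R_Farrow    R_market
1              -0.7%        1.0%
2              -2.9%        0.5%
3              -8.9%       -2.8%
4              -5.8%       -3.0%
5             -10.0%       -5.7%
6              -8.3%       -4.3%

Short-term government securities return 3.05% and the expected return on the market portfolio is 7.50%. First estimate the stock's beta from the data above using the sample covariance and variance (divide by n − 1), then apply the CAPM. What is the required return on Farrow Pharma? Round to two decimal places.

Mean R_i = (-0.7 − 2.9 − 8.9 − 5.8 − 10.0 − 8.3) / 6 = -6.1000%
Mean R_m = (1.0 + 0.5 − 2.8 − 3.0 − 5.7 − 4.3) / 6 = -2.3833%
Σ(R_i − R̄_i)(R_m − R̄_m) = 45.6300  ⇒  Cov = 45.6300 / 5 = 9.1260
Σ(R_m − R̄_m)² = 34.9883  ⇒  Var(R_m) = 34.9883 / 5 = 6.9977
β = Cov / Var(R_m) = 9.1260 / 6.9977 = 1.3041
MRP = 7.50% − 3.05% = 4.45%
E(R) = R_f + β × MRP = 3.05% + 1.3041 × 4.45% = 8.85%

8.85%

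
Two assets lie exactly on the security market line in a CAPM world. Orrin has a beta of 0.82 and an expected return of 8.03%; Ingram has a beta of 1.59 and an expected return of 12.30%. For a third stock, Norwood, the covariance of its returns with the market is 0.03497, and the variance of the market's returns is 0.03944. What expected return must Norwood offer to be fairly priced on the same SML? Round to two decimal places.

MRP = (12.30% − 8.03%) / (1.59 − 0.82) = 5.5455%
R_f = 8.03% − 0.82 × 5.5455% = 3.4827%
β_Norwood = Cov / Var(R_m) = 0.03497 / 0.03944 = 0.8867
E(R_Norwood) = R_f + β × MRP = 3.4827% + 0.8867 × 5.5455% = 8.40%

8.40%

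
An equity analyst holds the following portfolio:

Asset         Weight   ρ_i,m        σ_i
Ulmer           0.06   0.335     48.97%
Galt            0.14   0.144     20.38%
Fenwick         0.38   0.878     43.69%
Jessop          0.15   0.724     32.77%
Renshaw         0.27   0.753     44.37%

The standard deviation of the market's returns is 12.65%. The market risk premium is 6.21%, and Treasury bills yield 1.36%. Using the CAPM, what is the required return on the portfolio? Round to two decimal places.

15.38%

β_Ulmer = 0.335 × 48.97% / 12.65% = 1.2968
β_Galt = 0.144 × 20.38% / 12.65% = 0.2320
β_Fenwick = 0.878 × 43.69% / 12.65% = 3.0324
β_Jessop = 0.724 × 32.77% / 12.65% = 1.8755
β_Renshaw = 0.753 × 44.37% / 12.65% = 2.6412
β_P = Σ w_i β_i = 0.06×1.2968 + 0.14×0.2320 + 0.38×3.0324 + 0.15×1.8755 + 0.27×2.6412 = 2.2570
E(R_P) = R_f + β_P × MRP = 1.36% + 2.2570 × 6.21% = 15.38%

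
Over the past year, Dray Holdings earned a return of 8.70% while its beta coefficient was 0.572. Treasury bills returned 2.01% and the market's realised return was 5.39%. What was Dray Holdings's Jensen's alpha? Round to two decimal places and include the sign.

+4.76%

Market excess return = 5.39% − 2.01% = 3.38%
CAPM benchmark = R_f + β(R_m − R_f) = 2.01% + 0.572 × 3.38% = 3.94336%
α = actual − benchmark = 8.70% − 3.94336% = +4.76%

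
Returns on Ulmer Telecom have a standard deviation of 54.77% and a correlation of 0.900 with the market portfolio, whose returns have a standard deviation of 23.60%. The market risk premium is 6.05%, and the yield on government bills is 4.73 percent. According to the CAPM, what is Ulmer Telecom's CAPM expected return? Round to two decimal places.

17.37%

β = ρ × σ_i / σ_m = 0.900 × 54.77% / 23.60% = 2.0887
E(R) = 4.73% + 2.0887 × 6.05% = 17.37%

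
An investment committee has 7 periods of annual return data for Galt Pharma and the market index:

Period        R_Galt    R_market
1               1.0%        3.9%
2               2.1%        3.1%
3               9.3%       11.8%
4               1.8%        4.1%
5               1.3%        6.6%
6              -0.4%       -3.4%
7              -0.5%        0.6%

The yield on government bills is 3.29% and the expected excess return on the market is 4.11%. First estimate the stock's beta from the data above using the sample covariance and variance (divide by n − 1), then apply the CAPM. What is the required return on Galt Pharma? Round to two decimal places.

Mean R_i = (1.0 + 2.1 + 9.3 + 1.8 + 1.3 − 0.4 − 0.5) / 7 = 2.0857%
Mean R_m = (3.9 + 3.1 + 11.8 + 4.1 + 6.6 − 3.4 + 0.6) / 7 = 3.8143%
Σ(R_i − R̄_i)(R_m − R̄_m) = 81.4814  ⇒  Cov = 81.4814 / 6 = 13.5802
Σ(R_m − R̄_m)² = 134.5086  ⇒  Var(R_m) = 134.5086 / 6 = 22.4181
β = Cov / Var(R_m) = 13.5802 / 22.4181 = 0.6058
E(R) = R_f + β × MRP = 3.29% + 0.6058 × 4.11% = 5.78%

5.78%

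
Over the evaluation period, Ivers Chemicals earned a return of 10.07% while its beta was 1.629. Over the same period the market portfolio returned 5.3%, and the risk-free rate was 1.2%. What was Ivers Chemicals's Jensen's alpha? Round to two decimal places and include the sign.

Market excess return = 5.3% − 1.2% = 4.10%
CAPM benchmark = R_f + β(R_m − R_f) = 1.2% + 1.629 × 4.1% = 7.8789%
α = actual − benchmark = 10.07% − 7.8789% = +2.19%

+2.19%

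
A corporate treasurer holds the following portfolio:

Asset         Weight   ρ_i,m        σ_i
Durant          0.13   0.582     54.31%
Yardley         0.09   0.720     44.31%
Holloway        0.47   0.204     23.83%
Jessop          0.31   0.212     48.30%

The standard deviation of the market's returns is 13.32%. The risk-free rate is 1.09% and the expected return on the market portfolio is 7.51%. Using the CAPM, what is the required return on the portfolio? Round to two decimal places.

β_Durant = 0.582 × 54.31% / 13.32% = 2.3730
β_Yardley = 0.720 × 44.31% / 13.32% = 2.3951
β_Holloway = 0.204 × 23.83% / 13.32% = 0.3650
β_Jessop = 0.212 × 48.30% / 13.32% = 0.7687
β_P = Σ w_i β_i = 0.13×2.3730 + 0.09×2.3951 + 0.47×0.3650 + 0.31×0.7687 = 0.9339
MRP = 7.51% − 1.09% = 6.42%
E(R_P) = R_f + β_P × MRP = 1.09% + 0.9339 × 6.42% = 7.09%

7.09%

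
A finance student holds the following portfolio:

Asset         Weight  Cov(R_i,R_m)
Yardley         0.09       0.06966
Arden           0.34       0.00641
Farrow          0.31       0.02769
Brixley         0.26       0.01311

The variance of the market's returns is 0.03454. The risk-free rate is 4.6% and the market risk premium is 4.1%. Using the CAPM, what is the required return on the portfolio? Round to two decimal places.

7.03%

β_Yardley = 0.06966 / 0.03454 = 2.0168
β_Arden = 0.00641 / 0.03454 = 0.1856
β_Farrow = 0.02769 / 0.03454 = 0.8017
β_Brixley = 0.01311 / 0.03454 = 0.3796
β_P = Σ w_i β_i = 0.09×2.0168 + 0.34×0.1856 + 0.31×0.8017 + 0.26×0.3796 = 0.5918
E(R_P) = R_f + β_P × MRP = 4.6% + 0.5918 × 4.1% = 7.03%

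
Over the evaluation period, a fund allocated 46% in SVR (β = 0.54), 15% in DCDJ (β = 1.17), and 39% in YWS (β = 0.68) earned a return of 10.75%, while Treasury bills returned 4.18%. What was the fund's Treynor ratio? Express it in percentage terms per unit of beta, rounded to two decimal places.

β_P = 0.46×0.54 + 0.15×1.17 + 0.39×0.68 = 0.6891
Treynor = (R_P − R_f) / β_P = (10.75% − 4.18%) / 0.6891 = 6.57% / 0.6891 = 9.53%

9.53%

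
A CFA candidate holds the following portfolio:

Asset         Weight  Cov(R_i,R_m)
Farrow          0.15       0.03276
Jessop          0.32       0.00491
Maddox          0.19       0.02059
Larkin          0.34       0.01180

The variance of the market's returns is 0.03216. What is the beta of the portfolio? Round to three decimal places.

0.448

β_Farrow = 0.03276 / 0.03216 = 1.0187
β_Jessop = 0.00491 / 0.03216 = 0.1527
β_Maddox = 0.02059 / 0.03216 = 0.6402
β_Larkin = 0.01180 / 0.03216 = 0.3669
β_P = Σ w_i β_i = 0.15×1.0187 + 0.32×0.1527 + 0.19×0.6402 + 0.34×0.3669 = 0.4481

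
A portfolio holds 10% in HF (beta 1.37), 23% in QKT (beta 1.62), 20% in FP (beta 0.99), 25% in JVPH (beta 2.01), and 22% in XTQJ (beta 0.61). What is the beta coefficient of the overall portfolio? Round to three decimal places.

β_P = Σ w_i β_i = 0.10×1.37 + 0.23×1.62 + 0.20×0.99 + 0.25×2.01 + 0.22×0.61 = 1.3443

1.344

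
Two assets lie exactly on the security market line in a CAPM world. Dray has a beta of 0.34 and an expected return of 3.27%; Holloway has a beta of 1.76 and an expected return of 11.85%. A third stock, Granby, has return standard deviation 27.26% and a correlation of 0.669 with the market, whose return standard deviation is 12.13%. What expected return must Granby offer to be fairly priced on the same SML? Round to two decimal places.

10.30%

MRP = (11.85% − 3.27%) / (1.76 − 0.34) = 6.0423%
R_f = 3.27% − 0.34 × 6.0423% = 1.2156%
β_Granby = ρ·σ_i/σ_m = 0.669 × 27.26 / 12.13 = 1.5035
E(R_Granby) = R_f + β × MRP = 1.2156% + 1.5035 × 6.0423% = 10.30%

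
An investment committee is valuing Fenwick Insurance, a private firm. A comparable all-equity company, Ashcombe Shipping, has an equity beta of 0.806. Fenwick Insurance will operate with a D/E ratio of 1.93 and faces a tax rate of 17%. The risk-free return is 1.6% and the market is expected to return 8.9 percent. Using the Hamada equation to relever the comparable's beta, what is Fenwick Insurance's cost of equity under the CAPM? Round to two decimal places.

16.91%

β_L = β_U × [1 + (1 − t)(D/E)] = 0.806 × [1 + (1 − 0.17) × 1.93]
    = 0.806 × [1 + 0.83 × 1.93] = 0.806 × 2.6019 = 2.0971
MRP = 8.9% − 1.6% = 7.30%
E(R) = R_f + β_L × MRP = 1.6% + 2.0971 × 7.3% = 16.91%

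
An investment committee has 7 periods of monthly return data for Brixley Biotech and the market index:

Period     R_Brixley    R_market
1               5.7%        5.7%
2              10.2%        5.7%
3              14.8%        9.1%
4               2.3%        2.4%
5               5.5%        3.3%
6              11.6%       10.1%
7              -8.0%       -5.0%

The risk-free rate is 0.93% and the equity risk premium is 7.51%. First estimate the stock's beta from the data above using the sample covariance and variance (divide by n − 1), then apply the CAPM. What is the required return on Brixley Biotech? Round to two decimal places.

11.73%

Mean R_i = (5.7 + 10.2 + 14.8 + 2.3 + 5.5 + 11.6 − 8.0) / 7 = 6.0143%
Mean R_m = (5.7 + 5.7 + 9.1 + 2.4 + 3.3 + 10.1 − 5.0) / 7 = 4.4714%
Σ(R_i − R̄_i)(R_m − R̄_m) = 217.8929  ⇒  Cov = 217.8929 / 6 = 36.3155
Σ(R_m − R̄_m)² = 151.4943  ⇒  Var(R_m) = 151.4943 / 6 = 25.2491
β = Cov / Var(R_m) = 36.3155 / 25.2491 = 1.4383
E(R) = R_f + β × MRP = 0.93% + 1.4383 × 7.51% = 11.73%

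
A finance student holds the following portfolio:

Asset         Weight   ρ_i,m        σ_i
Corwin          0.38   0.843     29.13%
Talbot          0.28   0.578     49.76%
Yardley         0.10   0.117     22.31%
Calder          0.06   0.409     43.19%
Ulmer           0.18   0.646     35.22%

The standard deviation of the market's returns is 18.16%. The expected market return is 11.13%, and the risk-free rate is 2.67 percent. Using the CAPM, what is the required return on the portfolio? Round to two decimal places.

β_Corwin = 0.843 × 29.13% / 18.16% = 1.3522
β_Talbot = 0.578 × 49.76% / 18.16% = 1.5838
β_Yardley = 0.117 × 22.31% / 18.16% = 0.1437
β_Calder = 0.409 × 43.19% / 18.16% = 0.9727
β_Ulmer = 0.646 × 35.22% / 18.16% = 1.2529
β_P = Σ w_i β_i = 0.38×1.3522 + 0.28×1.5838 + 0.10×0.1437 + 0.06×0.9727 + 0.18×1.2529 = 1.2556
MRP = 11.13% − 2.67% = 8.46%
E(R_P) = R_f + β_P × MRP = 2.67% + 1.2556 × 8.46% = 13.29%

13.29%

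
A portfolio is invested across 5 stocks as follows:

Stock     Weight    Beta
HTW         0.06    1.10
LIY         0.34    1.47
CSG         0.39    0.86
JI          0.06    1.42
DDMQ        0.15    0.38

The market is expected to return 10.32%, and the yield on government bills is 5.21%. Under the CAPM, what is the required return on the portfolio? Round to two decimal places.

10.54%

β_P = Σ w_i β_i = 0.06×1.10 + 0.34×1.47 + 0.39×0.86 + 0.06×1.42 + 0.15×0.38 = 1.0434
MRP = 10.32% − 5.21% = 5.11%
E(R_P) = R_f + β_P × MRP = 5.21% + 1.0434 × 5.11% = 10.54%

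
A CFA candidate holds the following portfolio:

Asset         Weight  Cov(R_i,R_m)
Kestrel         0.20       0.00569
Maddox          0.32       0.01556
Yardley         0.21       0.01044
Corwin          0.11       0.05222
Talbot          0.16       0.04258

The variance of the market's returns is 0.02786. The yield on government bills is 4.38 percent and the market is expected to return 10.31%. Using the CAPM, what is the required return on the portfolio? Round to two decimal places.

β_Kestrel = 0.00569 / 0.02786 = 0.2042
β_Maddox = 0.01556 / 0.02786 = 0.5585
β_Yardley = 0.01044 / 0.02786 = 0.3747
β_Corwin = 0.05222 / 0.02786 = 1.8744
β_Talbot = 0.04258 / 0.02786 = 1.5284
β_P = Σ w_i β_i = 0.20×0.2042 + 0.32×0.5585 + 0.21×0.3747 + 0.11×1.8744 + 0.16×1.5284 = 0.7490
MRP = 10.31% − 4.38% = 5.93%
E(R_P) = R_f + β_P × MRP = 4.38% + 0.7490 × 5.93% = 8.82%

8.82%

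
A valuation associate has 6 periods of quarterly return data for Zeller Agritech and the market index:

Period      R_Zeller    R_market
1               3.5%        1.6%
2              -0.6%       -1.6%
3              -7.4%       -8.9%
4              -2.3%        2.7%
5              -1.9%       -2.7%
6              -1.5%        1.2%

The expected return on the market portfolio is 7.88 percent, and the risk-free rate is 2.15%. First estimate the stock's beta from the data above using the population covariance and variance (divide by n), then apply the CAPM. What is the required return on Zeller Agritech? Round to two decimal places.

5.73%

Mean R_i = (3.5 − 0.6 − 7.4 − 2.3 − 1.9 − 1.5) / 6 = -1.7000%
Mean R_m = (1.6 − 1.6 − 8.9 + 2.7 − 2.7 + 1.2) / 6 = -1.2833%
Σ(R_i − R̄_i)(R_m − R̄_m) = 56.4500  ⇒  Cov = 56.4500 / 6 = 9.4083
Σ(R_m − R̄_m)² = 90.4683  ⇒  Var(R_m) = 90.4683 / 6 = 15.0781
β = Cov / Var(R_m) = 9.4083 / 15.0781 = 0.6240
MRP = 7.88% − 2.15% = 5.73%
E(R) = R_f + β × MRP = 2.15% + 0.6240 × 5.73% = 5.73%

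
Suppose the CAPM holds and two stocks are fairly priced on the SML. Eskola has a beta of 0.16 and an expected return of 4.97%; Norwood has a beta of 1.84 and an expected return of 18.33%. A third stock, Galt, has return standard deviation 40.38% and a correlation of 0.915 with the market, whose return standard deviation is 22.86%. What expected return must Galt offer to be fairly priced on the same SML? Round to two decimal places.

16.55%

MRP = (18.33% − 4.97%) / (1.84 − 0.16) = 7.9524%
R_f = 4.97% − 0.16 × 7.9524% = 3.6976%
β_Galt = ρ·σ_i/σ_m = 0.915 × 40.38 / 22.86 = 1.6163
E(R_Galt) = R_f + β × MRP = 3.6976% + 1.6163 × 7.9524% = 16.55%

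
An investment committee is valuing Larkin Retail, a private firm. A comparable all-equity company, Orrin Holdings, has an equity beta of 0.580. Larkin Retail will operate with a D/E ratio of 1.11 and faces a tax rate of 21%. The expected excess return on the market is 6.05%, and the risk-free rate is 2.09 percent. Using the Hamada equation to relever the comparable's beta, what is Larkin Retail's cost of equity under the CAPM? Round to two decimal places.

8.68%

β_L = β_U × [1 + (1 − t)(D/E)] = 0.580 × [1 + (1 − 0.21) × 1.11]
    = 0.580 × [1 + 0.79 × 1.11] = 0.580 × 1.8769 = 1.0886
E(R) = R_f + β_L × MRP = 2.09% + 1.0886 × 6.05% = 8.68%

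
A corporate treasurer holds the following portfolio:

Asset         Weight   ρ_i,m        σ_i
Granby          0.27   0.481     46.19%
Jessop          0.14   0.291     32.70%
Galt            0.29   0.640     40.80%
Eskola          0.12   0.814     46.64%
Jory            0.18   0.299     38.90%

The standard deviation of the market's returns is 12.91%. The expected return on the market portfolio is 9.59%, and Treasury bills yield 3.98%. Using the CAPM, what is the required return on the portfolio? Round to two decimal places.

13.35%

β_Granby = 0.481 × 46.19% / 12.91% = 1.7209
β_Jessop = 0.291 × 32.70% / 12.91% = 0.7371
β_Galt = 0.640 × 40.80% / 12.91% = 2.0226
β_Eskola = 0.814 × 46.64% / 12.91% = 2.9407
β_Jory = 0.299 × 38.90% / 12.91% = 0.9009
β_P = Σ w_i β_i = 0.27×1.7209 + 0.14×0.7371 + 0.29×2.0226 + 0.12×2.9407 + 0.18×0.9009 = 1.6694
MRP = 9.59% − 3.98% = 5.61%
E(R_P) = R_f + β_P × MRP = 3.98% + 1.6694 × 5.61% = 13.35%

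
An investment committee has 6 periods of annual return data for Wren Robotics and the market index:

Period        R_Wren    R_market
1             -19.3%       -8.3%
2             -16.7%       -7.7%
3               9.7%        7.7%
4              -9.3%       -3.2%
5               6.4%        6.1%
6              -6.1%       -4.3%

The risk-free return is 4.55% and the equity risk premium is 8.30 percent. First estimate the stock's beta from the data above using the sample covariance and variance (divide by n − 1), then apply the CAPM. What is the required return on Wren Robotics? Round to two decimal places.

Mean R_i = (-19.3 − 16.7 + 9.7 − 9.3 + 6.4 − 6.1) / 6 = -5.8833%
Mean R_m = (-8.3 − 7.7 + 7.7 − 3.2 + 6.1 − 4.3) / 6 = -1.6167%
Σ(R_i − R̄_i)(R_m − R̄_m) = 401.4317  ⇒  Cov = 401.4317 / 5 = 80.2863
Σ(R_m − R̄_m)² = 237.7283  ⇒  Var(R_m) = 237.7283 / 5 = 47.5457
β = Cov / Var(R_m) = 80.2863 / 47.5457 = 1.6886
E(R) = R_f + β × MRP = 4.55% + 1.6886 × 8.30% = 18.57%

18.57%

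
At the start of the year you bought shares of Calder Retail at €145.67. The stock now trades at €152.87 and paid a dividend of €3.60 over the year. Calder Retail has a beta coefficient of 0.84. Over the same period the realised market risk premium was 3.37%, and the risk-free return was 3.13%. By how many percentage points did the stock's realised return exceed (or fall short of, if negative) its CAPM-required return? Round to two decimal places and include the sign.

Realised HPR = (P1 + D1 − P0) / P0 = (152.87 + 3.60 − 145.67) / 145.67 = 10.80 / 145.67 = 7.4140%
CAPM required = R_f + β·MRP = 3.13% + 0.84 × 3.37% = 5.9608%
α = realised − required = 7.4140% − 5.9608% = +1.45%

+1.45%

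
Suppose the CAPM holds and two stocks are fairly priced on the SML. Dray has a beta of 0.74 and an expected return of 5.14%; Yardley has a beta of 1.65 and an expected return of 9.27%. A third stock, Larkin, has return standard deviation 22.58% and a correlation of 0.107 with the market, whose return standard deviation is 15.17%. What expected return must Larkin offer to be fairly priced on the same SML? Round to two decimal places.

2.50%

MRP = (9.27% − 5.14%) / (1.65 − 0.74) = 4.5385%
R_f = 5.14% − 0.74 × 4.5385% = 1.7815%
β_Larkin = ρ·σ_i/σ_m = 0.107 × 22.58 / 15.17 = 0.1593
E(R_Larkin) = R_f + β × MRP = 1.7815% + 0.1593 × 4.5385% = 2.50%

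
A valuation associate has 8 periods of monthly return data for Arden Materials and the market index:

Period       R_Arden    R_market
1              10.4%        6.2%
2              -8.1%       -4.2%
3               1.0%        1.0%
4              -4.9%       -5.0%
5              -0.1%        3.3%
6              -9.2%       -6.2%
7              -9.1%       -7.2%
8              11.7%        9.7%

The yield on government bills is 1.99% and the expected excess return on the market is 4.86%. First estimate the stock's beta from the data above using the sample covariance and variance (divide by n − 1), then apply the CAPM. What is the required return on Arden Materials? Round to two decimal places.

Mean R_i = (10.4 − 8.1 + 1.0 − 4.9 − 0.1 − 9.2 − 9.1 + 11.7) / 8 = -1.0375%
Mean R_m = (6.2 − 4.2 + 1.0 − 5.0 + 3.3 − 6.2 − 7.2 + 9.7) / 8 = -0.3000%
Σ(R_i − R̄_i)(R_m − R̄_m) = 357.2300  ⇒  Cov = 357.2300 / 7 = 51.0329
Σ(R_m − R̄_m)² = 276.6200  ⇒  Var(R_m) = 276.6200 / 7 = 39.5171
β = Cov / Var(R_m) = 51.0329 / 39.5171 = 1.2914
E(R) = R_f + β × MRP = 1.99% + 1.2914 × 4.86% = 8.27%

8.27%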